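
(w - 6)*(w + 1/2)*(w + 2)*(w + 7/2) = w^4 - 105*w^2/4 - 55*w - 21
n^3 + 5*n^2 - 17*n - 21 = (n - 3)*(n + 1)*(n + 7)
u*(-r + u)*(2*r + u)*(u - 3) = -2*r^2*u^2 + 6*r^2*u + r*u^3 - 3*r*u^2 + u^4 - 3*u^3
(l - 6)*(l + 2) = l^2 - 4*l - 12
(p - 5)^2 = p^2 - 10*p + 25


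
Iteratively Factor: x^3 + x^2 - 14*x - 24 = (x - 4)*(x^2 + 5*x + 6) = (x - 4)*(x + 3)*(x + 2)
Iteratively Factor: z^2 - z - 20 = (z + 4)*(z - 5)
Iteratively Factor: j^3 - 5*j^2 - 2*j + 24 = (j + 2)*(j^2 - 7*j + 12) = (j - 4)*(j + 2)*(j - 3)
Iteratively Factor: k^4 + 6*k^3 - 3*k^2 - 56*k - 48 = (k - 3)*(k^3 + 9*k^2 + 24*k + 16) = (k - 3)*(k + 1)*(k^2 + 8*k + 16) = (k - 3)*(k + 1)*(k + 4)*(k + 4)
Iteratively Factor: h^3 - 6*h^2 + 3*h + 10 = (h - 5)*(h^2 - h - 2) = (h - 5)*(h + 1)*(h - 2)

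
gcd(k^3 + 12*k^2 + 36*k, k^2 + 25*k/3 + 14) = k + 6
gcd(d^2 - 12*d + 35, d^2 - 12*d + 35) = d^2 - 12*d + 35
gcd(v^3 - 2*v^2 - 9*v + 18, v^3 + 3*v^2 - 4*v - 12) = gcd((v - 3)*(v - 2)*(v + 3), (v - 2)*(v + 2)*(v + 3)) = v^2 + v - 6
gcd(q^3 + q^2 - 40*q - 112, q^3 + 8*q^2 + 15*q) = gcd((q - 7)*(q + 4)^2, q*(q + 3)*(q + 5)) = 1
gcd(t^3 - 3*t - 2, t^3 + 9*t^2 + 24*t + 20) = 1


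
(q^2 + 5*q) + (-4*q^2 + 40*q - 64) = -3*q^2 + 45*q - 64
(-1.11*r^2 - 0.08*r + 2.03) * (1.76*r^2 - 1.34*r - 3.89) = -1.9536*r^4 + 1.3466*r^3 + 7.9979*r^2 - 2.409*r - 7.8967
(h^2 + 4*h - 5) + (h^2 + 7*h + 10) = 2*h^2 + 11*h + 5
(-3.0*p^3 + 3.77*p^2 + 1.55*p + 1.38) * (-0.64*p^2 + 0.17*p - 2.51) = 1.92*p^5 - 2.9228*p^4 + 7.1789*p^3 - 10.0824*p^2 - 3.6559*p - 3.4638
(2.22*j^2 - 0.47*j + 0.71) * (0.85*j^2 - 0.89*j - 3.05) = 1.887*j^4 - 2.3753*j^3 - 5.7492*j^2 + 0.8016*j - 2.1655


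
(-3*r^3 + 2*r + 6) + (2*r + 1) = -3*r^3 + 4*r + 7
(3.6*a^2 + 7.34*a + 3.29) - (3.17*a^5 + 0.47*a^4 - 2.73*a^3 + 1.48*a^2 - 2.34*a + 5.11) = -3.17*a^5 - 0.47*a^4 + 2.73*a^3 + 2.12*a^2 + 9.68*a - 1.82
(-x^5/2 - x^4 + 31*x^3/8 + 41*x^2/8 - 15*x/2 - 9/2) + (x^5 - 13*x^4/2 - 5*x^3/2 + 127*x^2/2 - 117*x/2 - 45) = x^5/2 - 15*x^4/2 + 11*x^3/8 + 549*x^2/8 - 66*x - 99/2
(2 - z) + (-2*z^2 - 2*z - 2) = -2*z^2 - 3*z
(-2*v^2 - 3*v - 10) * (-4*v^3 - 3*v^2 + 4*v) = 8*v^5 + 18*v^4 + 41*v^3 + 18*v^2 - 40*v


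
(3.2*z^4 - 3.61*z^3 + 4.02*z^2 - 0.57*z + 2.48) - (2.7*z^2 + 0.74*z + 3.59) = 3.2*z^4 - 3.61*z^3 + 1.32*z^2 - 1.31*z - 1.11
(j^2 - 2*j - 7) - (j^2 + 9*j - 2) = -11*j - 5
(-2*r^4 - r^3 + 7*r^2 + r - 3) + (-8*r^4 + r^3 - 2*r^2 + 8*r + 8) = -10*r^4 + 5*r^2 + 9*r + 5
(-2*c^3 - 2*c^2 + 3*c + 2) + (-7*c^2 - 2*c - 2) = -2*c^3 - 9*c^2 + c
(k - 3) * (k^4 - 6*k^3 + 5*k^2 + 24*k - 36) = k^5 - 9*k^4 + 23*k^3 + 9*k^2 - 108*k + 108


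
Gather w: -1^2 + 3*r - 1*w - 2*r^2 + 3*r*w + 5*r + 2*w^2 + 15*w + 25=-2*r^2 + 8*r + 2*w^2 + w*(3*r + 14) + 24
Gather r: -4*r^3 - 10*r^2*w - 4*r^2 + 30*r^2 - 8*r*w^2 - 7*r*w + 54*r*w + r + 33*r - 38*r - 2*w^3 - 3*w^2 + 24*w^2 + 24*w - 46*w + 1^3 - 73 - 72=-4*r^3 + r^2*(26 - 10*w) + r*(-8*w^2 + 47*w - 4) - 2*w^3 + 21*w^2 - 22*w - 144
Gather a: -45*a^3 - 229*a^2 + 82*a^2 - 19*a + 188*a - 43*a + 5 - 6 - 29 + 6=-45*a^3 - 147*a^2 + 126*a - 24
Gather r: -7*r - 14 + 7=-7*r - 7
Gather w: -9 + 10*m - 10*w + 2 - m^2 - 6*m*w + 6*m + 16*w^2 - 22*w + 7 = -m^2 + 16*m + 16*w^2 + w*(-6*m - 32)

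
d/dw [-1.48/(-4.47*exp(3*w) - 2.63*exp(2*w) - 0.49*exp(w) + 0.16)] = (-19.8468*exp(2*w) - 7.7848*exp(w) - 0.7252)*exp(w)/(4.47*exp(3*w) + 2.63*exp(2*w) + 0.49*exp(w) - 0.16)^2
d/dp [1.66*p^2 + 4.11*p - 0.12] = 3.32*p + 4.11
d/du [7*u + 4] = 7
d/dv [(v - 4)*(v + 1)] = 2*v - 3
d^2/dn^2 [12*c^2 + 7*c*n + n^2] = 2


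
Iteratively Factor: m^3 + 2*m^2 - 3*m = (m - 1)*(m^2 + 3*m) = (m - 1)*(m + 3)*(m)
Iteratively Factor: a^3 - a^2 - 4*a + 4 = (a + 2)*(a^2 - 3*a + 2) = (a - 1)*(a + 2)*(a - 2)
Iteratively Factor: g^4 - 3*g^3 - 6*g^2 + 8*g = (g - 1)*(g^3 - 2*g^2 - 8*g) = g*(g - 1)*(g^2 - 2*g - 8) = g*(g - 4)*(g - 1)*(g + 2)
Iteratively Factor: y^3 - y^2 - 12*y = (y - 4)*(y^2 + 3*y) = y*(y - 4)*(y + 3)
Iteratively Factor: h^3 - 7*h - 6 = (h + 2)*(h^2 - 2*h - 3) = (h - 3)*(h + 2)*(h + 1)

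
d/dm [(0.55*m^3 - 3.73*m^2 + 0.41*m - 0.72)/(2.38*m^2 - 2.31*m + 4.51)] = (1.309*m^4 - 2.541*m^3 + 15.082*m^2 - 30.2174*m + 0.1859)/(5.6644*m^4 - 10.9956*m^3 + 26.8037*m^2 - 20.8362*m + 20.3401)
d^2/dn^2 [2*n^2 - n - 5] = 4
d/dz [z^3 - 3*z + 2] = 3*z^2 - 3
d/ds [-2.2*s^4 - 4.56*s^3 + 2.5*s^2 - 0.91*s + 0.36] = -8.8*s^3 - 13.68*s^2 + 5.0*s - 0.91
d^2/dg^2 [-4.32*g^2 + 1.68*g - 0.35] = -8.64000000000000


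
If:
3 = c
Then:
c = 3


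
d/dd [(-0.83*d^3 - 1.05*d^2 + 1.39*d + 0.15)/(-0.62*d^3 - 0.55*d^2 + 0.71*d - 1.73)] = (-0.1945*d^4 + 0.545*d^3 + 4.6057*d^2 + 3.798*d - 2.5112)/(0.3844*d^6 + 0.682*d^5 - 0.5779*d^4 + 1.3642*d^3 + 2.4071*d^2 - 2.4566*d + 2.9929)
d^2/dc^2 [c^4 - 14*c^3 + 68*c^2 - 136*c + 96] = 12*c^2 - 84*c + 136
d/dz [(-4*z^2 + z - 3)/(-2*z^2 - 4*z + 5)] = (18*z^2 - 52*z - 7)/(4*z^4 + 16*z^3 - 4*z^2 - 40*z + 25)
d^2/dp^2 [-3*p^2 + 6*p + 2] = -6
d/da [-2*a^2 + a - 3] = 1 - 4*a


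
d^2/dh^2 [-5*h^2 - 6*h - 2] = -10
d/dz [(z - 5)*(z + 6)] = 2*z + 1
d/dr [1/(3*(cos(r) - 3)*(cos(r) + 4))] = (sin(r) + sin(2*r))/(3*(cos(r) - 3)^2*(cos(r) + 4)^2)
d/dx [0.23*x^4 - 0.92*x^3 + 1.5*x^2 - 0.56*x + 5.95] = 0.92*x^3 - 2.76*x^2 + 3.0*x - 0.56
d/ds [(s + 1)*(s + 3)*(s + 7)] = 3*s^2 + 22*s + 31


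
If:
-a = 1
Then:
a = -1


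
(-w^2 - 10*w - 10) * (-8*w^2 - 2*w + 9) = 8*w^4 + 82*w^3 + 91*w^2 - 70*w - 90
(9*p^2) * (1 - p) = -9*p^3 + 9*p^2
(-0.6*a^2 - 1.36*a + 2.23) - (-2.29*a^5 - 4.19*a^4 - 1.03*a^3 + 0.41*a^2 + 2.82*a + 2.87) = 2.29*a^5 + 4.19*a^4 + 1.03*a^3 - 1.01*a^2 - 4.18*a - 0.64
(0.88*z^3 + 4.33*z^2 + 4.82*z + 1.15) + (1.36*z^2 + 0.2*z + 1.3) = 0.88*z^3 + 5.69*z^2 + 5.02*z + 2.45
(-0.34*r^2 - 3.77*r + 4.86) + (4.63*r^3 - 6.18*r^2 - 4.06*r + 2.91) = 4.63*r^3 - 6.52*r^2 - 7.83*r + 7.77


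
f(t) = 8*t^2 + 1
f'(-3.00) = -48.00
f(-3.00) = 73.00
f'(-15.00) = -240.00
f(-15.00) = 1801.00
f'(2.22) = 35.52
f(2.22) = 40.43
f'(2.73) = 43.68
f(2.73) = 60.62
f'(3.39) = 54.24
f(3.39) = 92.94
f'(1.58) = 25.28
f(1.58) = 20.97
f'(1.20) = 19.20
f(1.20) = 12.52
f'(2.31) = 36.96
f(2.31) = 43.69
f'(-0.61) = -9.76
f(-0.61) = 3.98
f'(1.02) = 16.32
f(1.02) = 9.32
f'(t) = 16*t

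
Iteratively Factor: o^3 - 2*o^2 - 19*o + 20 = (o + 4)*(o^2 - 6*o + 5) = (o - 1)*(o + 4)*(o - 5)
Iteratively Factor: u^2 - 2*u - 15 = (u + 3)*(u - 5)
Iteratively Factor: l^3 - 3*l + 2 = (l - 1)*(l^2 + l - 2) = (l - 1)*(l + 2)*(l - 1)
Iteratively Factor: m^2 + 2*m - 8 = (m + 4)*(m - 2)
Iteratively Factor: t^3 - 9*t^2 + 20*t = (t - 5)*(t^2 - 4*t) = (t - 5)*(t - 4)*(t)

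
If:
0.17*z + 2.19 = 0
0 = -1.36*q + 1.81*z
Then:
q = -17.14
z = -12.88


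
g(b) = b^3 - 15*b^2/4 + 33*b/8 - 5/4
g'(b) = 3*b^2 - 15*b/2 + 33/8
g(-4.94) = -233.69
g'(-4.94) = 114.39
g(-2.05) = -34.08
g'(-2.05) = 32.11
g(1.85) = -0.12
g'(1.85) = 0.52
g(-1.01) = -10.27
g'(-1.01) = 14.76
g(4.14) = 22.51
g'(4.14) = 24.49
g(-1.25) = -14.22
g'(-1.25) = 18.19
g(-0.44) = -3.88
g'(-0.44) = 8.01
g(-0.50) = -4.38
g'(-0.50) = 8.62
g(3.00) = 4.38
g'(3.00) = 8.62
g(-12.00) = -2318.75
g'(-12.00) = 526.12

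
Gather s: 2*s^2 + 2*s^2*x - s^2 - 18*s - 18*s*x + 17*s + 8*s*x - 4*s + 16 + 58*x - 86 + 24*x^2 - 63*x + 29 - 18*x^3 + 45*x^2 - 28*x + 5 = s^2*(2*x + 1) + s*(-10*x - 5) - 18*x^3 + 69*x^2 - 33*x - 36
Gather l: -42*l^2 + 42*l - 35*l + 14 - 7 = -42*l^2 + 7*l + 7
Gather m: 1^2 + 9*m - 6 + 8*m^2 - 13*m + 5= 8*m^2 - 4*m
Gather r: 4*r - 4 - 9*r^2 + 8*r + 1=-9*r^2 + 12*r - 3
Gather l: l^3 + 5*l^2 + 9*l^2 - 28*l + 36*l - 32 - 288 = l^3 + 14*l^2 + 8*l - 320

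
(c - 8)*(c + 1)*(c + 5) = c^3 - 2*c^2 - 43*c - 40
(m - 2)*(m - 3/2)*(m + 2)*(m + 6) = m^4 + 9*m^3/2 - 13*m^2 - 18*m + 36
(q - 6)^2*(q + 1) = q^3 - 11*q^2 + 24*q + 36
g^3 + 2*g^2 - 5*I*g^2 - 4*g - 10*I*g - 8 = (g + 2)*(g - 4*I)*(g - I)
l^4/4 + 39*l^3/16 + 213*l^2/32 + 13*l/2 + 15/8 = (l/4 + 1/2)*(l + 1/2)*(l + 5/4)*(l + 6)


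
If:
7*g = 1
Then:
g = 1/7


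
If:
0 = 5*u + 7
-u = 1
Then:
No Solution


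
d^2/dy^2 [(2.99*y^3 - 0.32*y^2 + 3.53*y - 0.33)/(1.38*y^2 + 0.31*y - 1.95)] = (-8.88178419700125e-16*y^4 + 30.385714*y^3 - 19.782162*y^2 + 124.365186*y - 0.00531600000000078)/(2.628072*y^6 + 1.771092*y^5 - 10.742886*y^4 - 4.975469*y^3 + 15.180165*y^2 + 3.536325*y - 7.414875)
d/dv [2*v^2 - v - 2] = 4*v - 1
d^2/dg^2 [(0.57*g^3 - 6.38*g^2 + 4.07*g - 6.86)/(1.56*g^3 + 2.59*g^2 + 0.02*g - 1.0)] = (3.5527136788005e-15*g^7 - 35.658792*g^6 + 59.321808*g^5 - 89.802648*g^4 - 524.849514*g^3 - 300.412788*g^2 + 0.326112000000006*g - 48.137488)/(3.796416*g^9 + 18.909072*g^8 + 31.539924*g^7 + 10.558027*g^6 - 23.838042*g^5 - 20.308392*g^4 + 4.369208*g^3 + 7.7688*g^2 + 0.06*g - 1.0)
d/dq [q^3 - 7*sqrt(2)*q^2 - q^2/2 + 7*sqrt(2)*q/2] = 3*q^2 - 14*sqrt(2)*q - q + 7*sqrt(2)/2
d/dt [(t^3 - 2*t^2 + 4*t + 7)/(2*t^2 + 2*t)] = (t^2 - 7)/(2*t^2)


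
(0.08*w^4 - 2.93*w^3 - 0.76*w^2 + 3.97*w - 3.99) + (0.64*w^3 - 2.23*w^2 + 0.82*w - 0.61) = 0.08*w^4 - 2.29*w^3 - 2.99*w^2 + 4.79*w - 4.6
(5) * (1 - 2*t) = 5 - 10*t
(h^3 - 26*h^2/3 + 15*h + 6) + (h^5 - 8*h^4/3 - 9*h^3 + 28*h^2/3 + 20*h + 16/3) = h^5 - 8*h^4/3 - 8*h^3 + 2*h^2/3 + 35*h + 34/3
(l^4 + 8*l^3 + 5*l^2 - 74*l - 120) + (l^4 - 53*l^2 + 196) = 2*l^4 + 8*l^3 - 48*l^2 - 74*l + 76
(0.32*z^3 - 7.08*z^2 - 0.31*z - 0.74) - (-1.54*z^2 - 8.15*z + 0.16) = 0.32*z^3 - 5.54*z^2 + 7.84*z - 0.9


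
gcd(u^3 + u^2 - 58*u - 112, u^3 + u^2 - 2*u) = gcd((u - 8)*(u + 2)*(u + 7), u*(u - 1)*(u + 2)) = u + 2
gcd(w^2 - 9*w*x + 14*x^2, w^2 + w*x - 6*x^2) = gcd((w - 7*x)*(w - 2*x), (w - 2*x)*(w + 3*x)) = -w + 2*x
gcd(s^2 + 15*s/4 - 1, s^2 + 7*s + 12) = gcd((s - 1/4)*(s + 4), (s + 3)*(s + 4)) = s + 4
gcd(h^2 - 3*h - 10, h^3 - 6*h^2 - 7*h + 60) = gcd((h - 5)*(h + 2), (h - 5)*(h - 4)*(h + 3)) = h - 5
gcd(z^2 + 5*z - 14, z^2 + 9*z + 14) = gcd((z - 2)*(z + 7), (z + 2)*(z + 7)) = z + 7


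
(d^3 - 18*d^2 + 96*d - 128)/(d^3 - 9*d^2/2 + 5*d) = 2*(d^2 - 16*d + 64)/(d*(2*d - 5))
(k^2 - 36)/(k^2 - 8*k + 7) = (k^2 - 36)/(k^2 - 8*k + 7)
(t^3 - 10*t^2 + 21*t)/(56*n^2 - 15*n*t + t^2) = t*(t^2 - 10*t + 21)/(56*n^2 - 15*n*t + t^2)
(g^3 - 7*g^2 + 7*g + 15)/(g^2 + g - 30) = (g^2 - 2*g - 3)/(g + 6)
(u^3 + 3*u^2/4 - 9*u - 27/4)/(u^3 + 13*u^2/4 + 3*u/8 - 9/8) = 2*(u - 3)/(2*u - 1)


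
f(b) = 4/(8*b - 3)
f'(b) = -32/(8*b - 3)^2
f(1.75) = 0.36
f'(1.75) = -0.26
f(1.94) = 0.32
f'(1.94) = -0.20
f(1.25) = 0.57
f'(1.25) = -0.65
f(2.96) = 0.19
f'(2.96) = -0.07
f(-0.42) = -0.63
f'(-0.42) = -0.79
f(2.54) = 0.23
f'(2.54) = -0.11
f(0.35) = -20.00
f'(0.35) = -800.00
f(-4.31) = -0.11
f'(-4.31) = -0.02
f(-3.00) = -0.15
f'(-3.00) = -0.04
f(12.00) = 0.04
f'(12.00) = 0.00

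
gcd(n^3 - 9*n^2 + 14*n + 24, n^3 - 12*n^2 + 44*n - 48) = n^2 - 10*n + 24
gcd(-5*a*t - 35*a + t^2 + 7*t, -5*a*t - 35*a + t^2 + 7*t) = -5*a*t - 35*a + t^2 + 7*t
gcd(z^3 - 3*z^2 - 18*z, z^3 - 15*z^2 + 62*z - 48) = z - 6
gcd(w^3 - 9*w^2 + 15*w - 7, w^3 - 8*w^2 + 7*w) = w^2 - 8*w + 7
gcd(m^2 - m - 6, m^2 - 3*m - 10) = m + 2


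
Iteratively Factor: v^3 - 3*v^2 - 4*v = (v - 4)*(v^2 + v) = v*(v - 4)*(v + 1)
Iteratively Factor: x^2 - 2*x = (x)*(x - 2)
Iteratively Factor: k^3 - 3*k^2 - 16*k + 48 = (k - 4)*(k^2 + k - 12) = (k - 4)*(k - 3)*(k + 4)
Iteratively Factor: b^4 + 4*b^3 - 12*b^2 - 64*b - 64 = (b + 2)*(b^3 + 2*b^2 - 16*b - 32) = (b + 2)^2*(b^2 - 16) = (b - 4)*(b + 2)^2*(b + 4)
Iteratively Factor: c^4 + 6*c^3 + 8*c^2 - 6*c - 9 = (c + 3)*(c^3 + 3*c^2 - c - 3) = (c + 1)*(c + 3)*(c^2 + 2*c - 3) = (c + 1)*(c + 3)^2*(c - 1)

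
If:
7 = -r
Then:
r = -7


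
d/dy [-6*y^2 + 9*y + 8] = 9 - 12*y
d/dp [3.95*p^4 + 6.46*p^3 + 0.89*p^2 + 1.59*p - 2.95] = 15.8*p^3 + 19.38*p^2 + 1.78*p + 1.59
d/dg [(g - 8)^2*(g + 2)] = (g - 8)*(3*g - 4)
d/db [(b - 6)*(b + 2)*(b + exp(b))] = (b - 6)*(b + 2)*(exp(b) + 1) + (b - 6)*(b + exp(b)) + (b + 2)*(b + exp(b))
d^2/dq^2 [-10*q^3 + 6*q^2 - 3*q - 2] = 12 - 60*q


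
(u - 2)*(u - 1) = u^2 - 3*u + 2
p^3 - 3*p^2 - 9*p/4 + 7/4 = (p - 7/2)*(p - 1/2)*(p + 1)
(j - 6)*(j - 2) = j^2 - 8*j + 12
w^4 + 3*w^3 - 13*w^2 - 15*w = w*(w - 3)*(w + 1)*(w + 5)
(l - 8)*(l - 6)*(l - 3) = l^3 - 17*l^2 + 90*l - 144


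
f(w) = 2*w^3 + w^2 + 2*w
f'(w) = 6*w^2 + 2*w + 2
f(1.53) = 12.56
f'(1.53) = 19.11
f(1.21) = 7.43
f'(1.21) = 13.20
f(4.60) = 225.03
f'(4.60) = 138.16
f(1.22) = 7.56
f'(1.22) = 13.37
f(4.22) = 176.55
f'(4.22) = 117.29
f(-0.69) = -1.56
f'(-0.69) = 3.48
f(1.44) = 10.93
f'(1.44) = 17.32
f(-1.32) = -5.50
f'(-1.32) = 9.81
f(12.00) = 3624.00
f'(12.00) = 890.00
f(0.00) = 0.00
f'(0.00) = 2.00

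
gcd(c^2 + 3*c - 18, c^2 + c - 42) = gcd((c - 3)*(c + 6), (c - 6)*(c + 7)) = 1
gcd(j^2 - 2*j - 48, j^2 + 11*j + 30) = j + 6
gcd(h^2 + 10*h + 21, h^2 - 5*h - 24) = h + 3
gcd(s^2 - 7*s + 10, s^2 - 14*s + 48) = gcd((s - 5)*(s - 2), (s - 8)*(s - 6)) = 1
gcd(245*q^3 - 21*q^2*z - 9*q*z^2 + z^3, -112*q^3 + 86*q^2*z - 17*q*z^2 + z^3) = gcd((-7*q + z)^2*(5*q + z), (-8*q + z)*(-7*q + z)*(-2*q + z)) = -7*q + z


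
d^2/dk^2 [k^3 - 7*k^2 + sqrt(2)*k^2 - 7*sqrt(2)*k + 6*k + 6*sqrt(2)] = 6*k - 14 + 2*sqrt(2)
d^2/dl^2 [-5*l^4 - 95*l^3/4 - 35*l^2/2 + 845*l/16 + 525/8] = -60*l^2 - 285*l/2 - 35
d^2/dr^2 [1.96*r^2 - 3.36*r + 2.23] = 3.92000000000000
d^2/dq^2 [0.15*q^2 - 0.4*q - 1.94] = 0.300000000000000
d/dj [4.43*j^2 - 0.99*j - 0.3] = 8.86*j - 0.99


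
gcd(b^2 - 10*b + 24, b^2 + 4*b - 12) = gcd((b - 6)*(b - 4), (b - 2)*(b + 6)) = 1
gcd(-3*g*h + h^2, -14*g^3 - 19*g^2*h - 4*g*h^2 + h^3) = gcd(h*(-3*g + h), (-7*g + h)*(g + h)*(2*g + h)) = 1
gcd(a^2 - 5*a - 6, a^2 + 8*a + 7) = a + 1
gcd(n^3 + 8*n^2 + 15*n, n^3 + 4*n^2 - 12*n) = n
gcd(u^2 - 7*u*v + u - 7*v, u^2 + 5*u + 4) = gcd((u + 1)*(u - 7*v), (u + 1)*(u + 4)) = u + 1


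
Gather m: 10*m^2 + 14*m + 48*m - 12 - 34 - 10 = 10*m^2 + 62*m - 56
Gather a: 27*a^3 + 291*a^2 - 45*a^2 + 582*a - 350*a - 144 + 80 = 27*a^3 + 246*a^2 + 232*a - 64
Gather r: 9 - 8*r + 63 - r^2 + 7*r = -r^2 - r + 72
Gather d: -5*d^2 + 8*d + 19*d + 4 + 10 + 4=-5*d^2 + 27*d + 18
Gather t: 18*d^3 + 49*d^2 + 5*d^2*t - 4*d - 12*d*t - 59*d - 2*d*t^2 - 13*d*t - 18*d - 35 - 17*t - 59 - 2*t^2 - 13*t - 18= 18*d^3 + 49*d^2 - 81*d + t^2*(-2*d - 2) + t*(5*d^2 - 25*d - 30) - 112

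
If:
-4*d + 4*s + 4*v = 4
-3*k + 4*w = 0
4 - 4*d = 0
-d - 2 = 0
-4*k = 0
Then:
No Solution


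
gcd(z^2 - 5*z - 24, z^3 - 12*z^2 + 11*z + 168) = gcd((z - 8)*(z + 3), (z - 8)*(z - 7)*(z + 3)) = z^2 - 5*z - 24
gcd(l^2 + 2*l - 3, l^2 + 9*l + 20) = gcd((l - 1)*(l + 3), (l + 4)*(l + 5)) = 1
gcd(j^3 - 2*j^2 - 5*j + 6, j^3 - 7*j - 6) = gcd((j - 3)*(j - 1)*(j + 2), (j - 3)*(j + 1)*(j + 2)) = j^2 - j - 6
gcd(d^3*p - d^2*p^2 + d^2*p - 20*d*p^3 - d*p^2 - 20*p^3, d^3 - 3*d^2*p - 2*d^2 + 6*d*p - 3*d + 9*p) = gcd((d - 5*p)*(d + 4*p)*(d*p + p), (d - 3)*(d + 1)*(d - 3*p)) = d + 1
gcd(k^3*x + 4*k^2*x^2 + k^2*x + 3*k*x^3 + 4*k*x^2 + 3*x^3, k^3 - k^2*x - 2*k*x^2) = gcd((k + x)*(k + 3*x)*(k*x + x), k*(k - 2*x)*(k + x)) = k + x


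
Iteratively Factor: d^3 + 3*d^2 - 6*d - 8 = (d + 4)*(d^2 - d - 2) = (d - 2)*(d + 4)*(d + 1)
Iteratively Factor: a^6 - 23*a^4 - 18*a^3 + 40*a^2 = (a)*(a^5 - 23*a^3 - 18*a^2 + 40*a) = a*(a + 4)*(a^4 - 4*a^3 - 7*a^2 + 10*a) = a*(a - 5)*(a + 4)*(a^3 + a^2 - 2*a) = a*(a - 5)*(a - 1)*(a + 4)*(a^2 + 2*a) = a^2*(a - 5)*(a - 1)*(a + 4)*(a + 2)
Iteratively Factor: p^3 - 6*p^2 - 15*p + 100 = (p + 4)*(p^2 - 10*p + 25) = (p - 5)*(p + 4)*(p - 5)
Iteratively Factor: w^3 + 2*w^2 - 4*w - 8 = (w - 2)*(w^2 + 4*w + 4) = (w - 2)*(w + 2)*(w + 2)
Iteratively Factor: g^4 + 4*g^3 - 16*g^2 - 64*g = (g + 4)*(g^3 - 16*g) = (g + 4)^2*(g^2 - 4*g) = g*(g + 4)^2*(g - 4)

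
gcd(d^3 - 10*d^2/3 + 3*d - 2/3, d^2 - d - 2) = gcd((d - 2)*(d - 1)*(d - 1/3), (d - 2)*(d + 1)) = d - 2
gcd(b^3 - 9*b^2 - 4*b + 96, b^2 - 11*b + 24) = b - 8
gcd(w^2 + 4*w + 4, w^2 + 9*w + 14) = w + 2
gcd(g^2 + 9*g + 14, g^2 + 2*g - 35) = g + 7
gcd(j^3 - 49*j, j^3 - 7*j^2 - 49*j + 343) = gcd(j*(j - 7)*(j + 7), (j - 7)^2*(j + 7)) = j^2 - 49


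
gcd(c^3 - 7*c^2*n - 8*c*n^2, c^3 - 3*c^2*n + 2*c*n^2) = c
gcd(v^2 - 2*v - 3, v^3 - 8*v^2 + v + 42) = v - 3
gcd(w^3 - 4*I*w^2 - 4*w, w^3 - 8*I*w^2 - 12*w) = w^2 - 2*I*w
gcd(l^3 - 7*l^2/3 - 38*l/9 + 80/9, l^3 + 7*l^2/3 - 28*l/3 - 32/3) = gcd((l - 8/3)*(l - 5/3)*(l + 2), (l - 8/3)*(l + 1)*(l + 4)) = l - 8/3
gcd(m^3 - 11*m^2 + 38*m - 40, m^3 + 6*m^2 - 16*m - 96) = m - 4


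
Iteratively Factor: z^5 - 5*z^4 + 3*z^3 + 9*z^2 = (z + 1)*(z^4 - 6*z^3 + 9*z^2) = z*(z + 1)*(z^3 - 6*z^2 + 9*z) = z*(z - 3)*(z + 1)*(z^2 - 3*z) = z*(z - 3)^2*(z + 1)*(z)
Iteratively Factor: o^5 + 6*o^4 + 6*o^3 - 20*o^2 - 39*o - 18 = (o + 1)*(o^4 + 5*o^3 + o^2 - 21*o - 18) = (o + 1)*(o + 3)*(o^3 + 2*o^2 - 5*o - 6) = (o + 1)*(o + 3)^2*(o^2 - o - 2) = (o - 2)*(o + 1)*(o + 3)^2*(o + 1)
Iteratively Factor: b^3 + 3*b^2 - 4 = (b + 2)*(b^2 + b - 2) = (b - 1)*(b + 2)*(b + 2)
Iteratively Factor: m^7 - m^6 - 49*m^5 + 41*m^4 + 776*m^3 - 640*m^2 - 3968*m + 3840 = (m + 4)*(m^6 - 5*m^5 - 29*m^4 + 157*m^3 + 148*m^2 - 1232*m + 960) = (m + 4)^2*(m^5 - 9*m^4 + 7*m^3 + 129*m^2 - 368*m + 240) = (m - 1)*(m + 4)^2*(m^4 - 8*m^3 - m^2 + 128*m - 240) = (m - 1)*(m + 4)^3*(m^3 - 12*m^2 + 47*m - 60) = (m - 4)*(m - 1)*(m + 4)^3*(m^2 - 8*m + 15) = (m - 5)*(m - 4)*(m - 1)*(m + 4)^3*(m - 3)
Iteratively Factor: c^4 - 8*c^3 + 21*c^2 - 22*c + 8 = (c - 1)*(c^3 - 7*c^2 + 14*c - 8) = (c - 1)^2*(c^2 - 6*c + 8) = (c - 2)*(c - 1)^2*(c - 4)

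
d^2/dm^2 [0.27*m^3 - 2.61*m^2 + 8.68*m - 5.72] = 1.62*m - 5.22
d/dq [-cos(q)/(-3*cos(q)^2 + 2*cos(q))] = 3*sin(q)/(3*cos(q) - 2)^2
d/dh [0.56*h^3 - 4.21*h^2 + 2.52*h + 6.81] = 1.68*h^2 - 8.42*h + 2.52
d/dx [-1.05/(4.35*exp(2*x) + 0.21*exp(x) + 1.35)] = (9.135*exp(x) + 0.2205)*exp(x)/(4.35*exp(2*x) + 0.21*exp(x) + 1.35)^2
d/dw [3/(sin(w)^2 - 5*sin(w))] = 3*(5 - 2*sin(w))*cos(w)/((sin(w) - 5)^2*sin(w)^2)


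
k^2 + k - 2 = (k - 1)*(k + 2)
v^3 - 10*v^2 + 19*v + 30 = (v - 6)*(v - 5)*(v + 1)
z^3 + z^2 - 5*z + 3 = (z - 1)^2*(z + 3)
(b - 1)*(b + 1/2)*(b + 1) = b^3 + b^2/2 - b - 1/2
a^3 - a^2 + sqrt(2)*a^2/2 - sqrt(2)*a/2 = a*(a - 1)*(a + sqrt(2)/2)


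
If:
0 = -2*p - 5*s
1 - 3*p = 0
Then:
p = 1/3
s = -2/15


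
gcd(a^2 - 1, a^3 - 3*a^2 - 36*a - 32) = a + 1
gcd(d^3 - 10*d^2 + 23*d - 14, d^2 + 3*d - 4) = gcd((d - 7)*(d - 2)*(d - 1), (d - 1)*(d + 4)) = d - 1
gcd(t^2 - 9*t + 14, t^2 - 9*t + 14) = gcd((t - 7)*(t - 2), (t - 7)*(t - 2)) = t^2 - 9*t + 14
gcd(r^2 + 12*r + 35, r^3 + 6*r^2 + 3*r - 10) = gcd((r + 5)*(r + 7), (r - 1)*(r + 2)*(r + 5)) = r + 5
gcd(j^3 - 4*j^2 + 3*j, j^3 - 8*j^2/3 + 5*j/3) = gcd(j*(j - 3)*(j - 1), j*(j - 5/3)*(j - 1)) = j^2 - j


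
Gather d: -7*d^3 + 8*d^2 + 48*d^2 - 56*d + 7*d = -7*d^3 + 56*d^2 - 49*d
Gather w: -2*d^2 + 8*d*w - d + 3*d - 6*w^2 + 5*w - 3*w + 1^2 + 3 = -2*d^2 + 2*d - 6*w^2 + w*(8*d + 2) + 4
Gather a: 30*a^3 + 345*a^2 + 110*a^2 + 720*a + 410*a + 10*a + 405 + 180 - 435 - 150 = 30*a^3 + 455*a^2 + 1140*a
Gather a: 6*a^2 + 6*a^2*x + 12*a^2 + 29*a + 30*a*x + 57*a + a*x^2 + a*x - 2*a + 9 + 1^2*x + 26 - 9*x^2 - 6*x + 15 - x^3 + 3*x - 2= a^2*(6*x + 18) + a*(x^2 + 31*x + 84) - x^3 - 9*x^2 - 2*x + 48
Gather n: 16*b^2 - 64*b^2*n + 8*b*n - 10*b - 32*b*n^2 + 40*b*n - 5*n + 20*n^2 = 16*b^2 - 10*b + n^2*(20 - 32*b) + n*(-64*b^2 + 48*b - 5)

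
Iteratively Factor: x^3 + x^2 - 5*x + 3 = (x + 3)*(x^2 - 2*x + 1) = (x - 1)*(x + 3)*(x - 1)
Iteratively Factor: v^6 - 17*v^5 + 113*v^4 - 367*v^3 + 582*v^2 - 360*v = (v - 3)*(v^5 - 14*v^4 + 71*v^3 - 154*v^2 + 120*v) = (v - 3)*(v - 2)*(v^4 - 12*v^3 + 47*v^2 - 60*v) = (v - 4)*(v - 3)*(v - 2)*(v^3 - 8*v^2 + 15*v) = (v - 5)*(v - 4)*(v - 3)*(v - 2)*(v^2 - 3*v) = (v - 5)*(v - 4)*(v - 3)^2*(v - 2)*(v)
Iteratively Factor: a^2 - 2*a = (a - 2)*(a)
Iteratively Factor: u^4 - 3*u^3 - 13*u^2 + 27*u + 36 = (u - 3)*(u^3 - 13*u - 12) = (u - 3)*(u + 1)*(u^2 - u - 12) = (u - 4)*(u - 3)*(u + 1)*(u + 3)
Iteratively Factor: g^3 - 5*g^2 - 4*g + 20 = (g - 2)*(g^2 - 3*g - 10) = (g - 2)*(g + 2)*(g - 5)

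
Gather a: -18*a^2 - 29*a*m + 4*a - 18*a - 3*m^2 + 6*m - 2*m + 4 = -18*a^2 + a*(-29*m - 14) - 3*m^2 + 4*m + 4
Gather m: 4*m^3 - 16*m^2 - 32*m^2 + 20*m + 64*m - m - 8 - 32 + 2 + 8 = 4*m^3 - 48*m^2 + 83*m - 30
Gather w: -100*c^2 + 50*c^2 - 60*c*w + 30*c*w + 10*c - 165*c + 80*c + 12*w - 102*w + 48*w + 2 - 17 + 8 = -50*c^2 - 75*c + w*(-30*c - 42) - 7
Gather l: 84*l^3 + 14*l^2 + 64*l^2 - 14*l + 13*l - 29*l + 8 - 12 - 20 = 84*l^3 + 78*l^2 - 30*l - 24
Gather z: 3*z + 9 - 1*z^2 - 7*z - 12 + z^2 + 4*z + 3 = 0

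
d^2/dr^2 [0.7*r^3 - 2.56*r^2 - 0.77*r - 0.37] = 4.2*r - 5.12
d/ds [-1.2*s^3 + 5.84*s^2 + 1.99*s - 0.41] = -3.6*s^2 + 11.68*s + 1.99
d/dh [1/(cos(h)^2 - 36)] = 2*sin(h)*cos(h)/(cos(h)^2 - 36)^2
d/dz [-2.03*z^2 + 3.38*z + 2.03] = 3.38 - 4.06*z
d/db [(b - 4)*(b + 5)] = 2*b + 1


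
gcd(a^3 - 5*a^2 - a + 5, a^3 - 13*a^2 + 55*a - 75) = a - 5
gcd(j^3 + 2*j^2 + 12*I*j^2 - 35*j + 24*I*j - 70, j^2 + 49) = j + 7*I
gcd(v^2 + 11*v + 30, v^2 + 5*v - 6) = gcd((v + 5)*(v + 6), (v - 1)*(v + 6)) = v + 6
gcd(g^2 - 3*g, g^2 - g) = g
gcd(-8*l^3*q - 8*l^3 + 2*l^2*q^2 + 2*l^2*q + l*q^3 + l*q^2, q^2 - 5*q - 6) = q + 1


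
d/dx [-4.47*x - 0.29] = -4.47000000000000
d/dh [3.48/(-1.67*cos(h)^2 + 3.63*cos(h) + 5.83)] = (12.6324 - 11.6232*cos(h))*sin(h)/(-1.67*cos(h)^2 + 3.63*cos(h) + 5.83)^2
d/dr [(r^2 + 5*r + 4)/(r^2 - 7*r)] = 4*(-3*r^2 - 2*r + 7)/(r^2*(r^2 - 14*r + 49))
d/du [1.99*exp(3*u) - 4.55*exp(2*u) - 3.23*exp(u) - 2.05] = (5.97*exp(2*u) - 9.1*exp(u) - 3.23)*exp(u)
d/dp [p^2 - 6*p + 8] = 2*p - 6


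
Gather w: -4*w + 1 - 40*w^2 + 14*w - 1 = -40*w^2 + 10*w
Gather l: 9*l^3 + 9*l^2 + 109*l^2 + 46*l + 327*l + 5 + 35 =9*l^3 + 118*l^2 + 373*l + 40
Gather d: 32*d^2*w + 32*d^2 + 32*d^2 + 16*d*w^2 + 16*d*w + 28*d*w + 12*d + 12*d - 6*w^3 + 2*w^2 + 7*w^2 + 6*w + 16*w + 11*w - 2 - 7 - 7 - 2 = d^2*(32*w + 64) + d*(16*w^2 + 44*w + 24) - 6*w^3 + 9*w^2 + 33*w - 18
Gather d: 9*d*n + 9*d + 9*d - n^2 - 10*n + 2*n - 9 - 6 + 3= d*(9*n + 18) - n^2 - 8*n - 12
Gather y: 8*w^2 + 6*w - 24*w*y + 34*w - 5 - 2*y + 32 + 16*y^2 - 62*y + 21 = 8*w^2 + 40*w + 16*y^2 + y*(-24*w - 64) + 48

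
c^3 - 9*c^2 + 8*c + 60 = (c - 6)*(c - 5)*(c + 2)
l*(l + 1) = l^2 + l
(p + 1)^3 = p^3 + 3*p^2 + 3*p + 1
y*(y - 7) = y^2 - 7*y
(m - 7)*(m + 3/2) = m^2 - 11*m/2 - 21/2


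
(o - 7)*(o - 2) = o^2 - 9*o + 14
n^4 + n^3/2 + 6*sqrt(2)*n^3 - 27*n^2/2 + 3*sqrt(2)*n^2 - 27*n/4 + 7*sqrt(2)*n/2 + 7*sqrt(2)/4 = (n + 1/2)*(n - sqrt(2)/2)^2*(n + 7*sqrt(2))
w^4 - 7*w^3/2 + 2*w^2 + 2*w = w*(w - 2)^2*(w + 1/2)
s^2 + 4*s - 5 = (s - 1)*(s + 5)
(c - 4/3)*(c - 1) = c^2 - 7*c/3 + 4/3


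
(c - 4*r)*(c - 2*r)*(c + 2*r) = c^3 - 4*c^2*r - 4*c*r^2 + 16*r^3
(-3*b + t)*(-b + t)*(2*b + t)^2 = 12*b^4 - 4*b^3*t - 9*b^2*t^2 + t^4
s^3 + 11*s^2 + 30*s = s*(s + 5)*(s + 6)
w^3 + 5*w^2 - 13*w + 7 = (w - 1)^2*(w + 7)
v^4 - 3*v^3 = v^3*(v - 3)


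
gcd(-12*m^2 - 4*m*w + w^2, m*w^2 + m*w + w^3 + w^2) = 1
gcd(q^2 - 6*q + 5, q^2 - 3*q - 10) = q - 5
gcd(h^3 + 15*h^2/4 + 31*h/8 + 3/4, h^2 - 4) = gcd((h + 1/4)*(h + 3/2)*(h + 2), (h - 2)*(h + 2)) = h + 2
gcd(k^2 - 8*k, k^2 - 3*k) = k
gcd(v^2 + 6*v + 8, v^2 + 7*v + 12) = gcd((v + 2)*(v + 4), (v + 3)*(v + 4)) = v + 4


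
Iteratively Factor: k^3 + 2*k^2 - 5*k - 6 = (k + 1)*(k^2 + k - 6) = (k - 2)*(k + 1)*(k + 3)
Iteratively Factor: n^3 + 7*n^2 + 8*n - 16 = (n - 1)*(n^2 + 8*n + 16) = (n - 1)*(n + 4)*(n + 4)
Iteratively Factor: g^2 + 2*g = (g + 2)*(g)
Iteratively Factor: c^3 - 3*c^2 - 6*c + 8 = (c - 1)*(c^2 - 2*c - 8) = (c - 1)*(c + 2)*(c - 4)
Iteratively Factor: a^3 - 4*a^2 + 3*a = (a)*(a^2 - 4*a + 3) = a*(a - 1)*(a - 3)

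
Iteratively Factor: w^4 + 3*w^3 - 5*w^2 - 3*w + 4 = (w + 1)*(w^3 + 2*w^2 - 7*w + 4) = (w + 1)*(w + 4)*(w^2 - 2*w + 1) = (w - 1)*(w + 1)*(w + 4)*(w - 1)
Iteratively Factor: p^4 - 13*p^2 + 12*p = (p)*(p^3 - 13*p + 12) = p*(p + 4)*(p^2 - 4*p + 3) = p*(p - 1)*(p + 4)*(p - 3)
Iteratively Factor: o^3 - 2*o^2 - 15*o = (o)*(o^2 - 2*o - 15) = o*(o + 3)*(o - 5)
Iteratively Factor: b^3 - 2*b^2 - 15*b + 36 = (b + 4)*(b^2 - 6*b + 9) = (b - 3)*(b + 4)*(b - 3)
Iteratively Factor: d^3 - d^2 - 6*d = (d - 3)*(d^2 + 2*d) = (d - 3)*(d + 2)*(d)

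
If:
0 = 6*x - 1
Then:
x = 1/6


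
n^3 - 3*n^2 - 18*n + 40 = (n - 5)*(n - 2)*(n + 4)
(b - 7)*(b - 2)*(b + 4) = b^3 - 5*b^2 - 22*b + 56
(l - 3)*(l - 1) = l^2 - 4*l + 3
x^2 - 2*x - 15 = (x - 5)*(x + 3)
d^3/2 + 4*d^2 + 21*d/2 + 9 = (d/2 + 1)*(d + 3)^2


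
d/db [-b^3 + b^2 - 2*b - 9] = -3*b^2 + 2*b - 2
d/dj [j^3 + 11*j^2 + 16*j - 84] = 3*j^2 + 22*j + 16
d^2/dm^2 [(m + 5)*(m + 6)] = 2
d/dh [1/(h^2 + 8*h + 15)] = 2*(-h - 4)/(h^2 + 8*h + 15)^2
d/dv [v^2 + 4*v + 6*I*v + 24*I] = 2*v + 4 + 6*I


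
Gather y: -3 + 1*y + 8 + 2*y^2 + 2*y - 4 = 2*y^2 + 3*y + 1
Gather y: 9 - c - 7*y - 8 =-c - 7*y + 1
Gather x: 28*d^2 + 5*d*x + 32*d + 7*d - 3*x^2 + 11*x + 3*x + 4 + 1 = 28*d^2 + 39*d - 3*x^2 + x*(5*d + 14) + 5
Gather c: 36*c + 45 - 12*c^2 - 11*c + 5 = -12*c^2 + 25*c + 50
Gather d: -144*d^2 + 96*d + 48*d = -144*d^2 + 144*d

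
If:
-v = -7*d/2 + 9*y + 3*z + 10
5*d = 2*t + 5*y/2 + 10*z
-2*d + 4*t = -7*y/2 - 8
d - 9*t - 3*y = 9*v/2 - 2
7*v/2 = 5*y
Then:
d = 15503/2750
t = 367/550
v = 68/275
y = 238/1375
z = 1321/500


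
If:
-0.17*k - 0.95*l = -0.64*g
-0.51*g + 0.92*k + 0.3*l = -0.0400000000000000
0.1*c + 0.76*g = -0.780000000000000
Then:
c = -12.4572794264091*l - 7.69707229635531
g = 1.63911571400119*l - 0.0135431189006174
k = 0.582553276239793*l - 0.0509858593905596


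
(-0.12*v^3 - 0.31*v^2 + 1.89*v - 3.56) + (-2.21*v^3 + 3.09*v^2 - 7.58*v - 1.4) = -2.33*v^3 + 2.78*v^2 - 5.69*v - 4.96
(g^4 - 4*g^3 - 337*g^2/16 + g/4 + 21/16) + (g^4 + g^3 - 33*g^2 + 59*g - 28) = 2*g^4 - 3*g^3 - 865*g^2/16 + 237*g/4 - 427/16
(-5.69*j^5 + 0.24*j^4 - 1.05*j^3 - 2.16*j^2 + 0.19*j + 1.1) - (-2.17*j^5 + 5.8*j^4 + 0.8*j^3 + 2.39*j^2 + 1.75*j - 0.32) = -3.52*j^5 - 5.56*j^4 - 1.85*j^3 - 4.55*j^2 - 1.56*j + 1.42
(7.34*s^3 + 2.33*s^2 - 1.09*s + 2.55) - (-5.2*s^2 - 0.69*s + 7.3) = 7.34*s^3 + 7.53*s^2 - 0.4*s - 4.75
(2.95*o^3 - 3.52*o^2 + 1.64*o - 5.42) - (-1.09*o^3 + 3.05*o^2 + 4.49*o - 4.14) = 4.04*o^3 - 6.57*o^2 - 2.85*o - 1.28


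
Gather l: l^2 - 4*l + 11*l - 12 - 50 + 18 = l^2 + 7*l - 44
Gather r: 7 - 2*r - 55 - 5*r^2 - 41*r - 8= -5*r^2 - 43*r - 56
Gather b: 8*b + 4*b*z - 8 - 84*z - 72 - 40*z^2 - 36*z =b*(4*z + 8) - 40*z^2 - 120*z - 80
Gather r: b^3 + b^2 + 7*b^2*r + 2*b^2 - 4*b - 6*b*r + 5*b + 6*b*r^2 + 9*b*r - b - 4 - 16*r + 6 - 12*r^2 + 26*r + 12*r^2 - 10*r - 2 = b^3 + 3*b^2 + 6*b*r^2 + r*(7*b^2 + 3*b)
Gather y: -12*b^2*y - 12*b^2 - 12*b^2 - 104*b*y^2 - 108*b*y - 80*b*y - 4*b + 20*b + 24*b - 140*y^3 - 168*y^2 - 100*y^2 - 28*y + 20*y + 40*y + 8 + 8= -24*b^2 + 40*b - 140*y^3 + y^2*(-104*b - 268) + y*(-12*b^2 - 188*b + 32) + 16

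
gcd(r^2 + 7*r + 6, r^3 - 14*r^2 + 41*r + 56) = r + 1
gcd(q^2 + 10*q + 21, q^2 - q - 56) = q + 7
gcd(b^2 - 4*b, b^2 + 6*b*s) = b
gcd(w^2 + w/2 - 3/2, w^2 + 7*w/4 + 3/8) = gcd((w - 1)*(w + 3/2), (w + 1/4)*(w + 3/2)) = w + 3/2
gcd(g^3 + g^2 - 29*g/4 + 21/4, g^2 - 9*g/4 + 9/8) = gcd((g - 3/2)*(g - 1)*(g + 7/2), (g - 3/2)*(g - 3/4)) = g - 3/2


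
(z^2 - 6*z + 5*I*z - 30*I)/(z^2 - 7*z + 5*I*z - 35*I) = (z - 6)/(z - 7)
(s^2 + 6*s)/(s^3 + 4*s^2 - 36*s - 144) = s/(s^2 - 2*s - 24)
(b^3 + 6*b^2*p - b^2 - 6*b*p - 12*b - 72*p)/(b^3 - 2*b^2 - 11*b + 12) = (b + 6*p)/(b - 1)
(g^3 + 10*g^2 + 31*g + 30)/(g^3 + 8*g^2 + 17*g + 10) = (g + 3)/(g + 1)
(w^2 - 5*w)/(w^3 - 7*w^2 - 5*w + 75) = w/(w^2 - 2*w - 15)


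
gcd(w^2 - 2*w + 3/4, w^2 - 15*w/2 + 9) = w - 3/2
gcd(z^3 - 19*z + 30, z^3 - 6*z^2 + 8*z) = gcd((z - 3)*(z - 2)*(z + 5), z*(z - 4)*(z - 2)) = z - 2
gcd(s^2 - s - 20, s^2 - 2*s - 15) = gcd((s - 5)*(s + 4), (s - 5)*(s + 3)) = s - 5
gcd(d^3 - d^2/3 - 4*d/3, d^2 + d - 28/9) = d - 4/3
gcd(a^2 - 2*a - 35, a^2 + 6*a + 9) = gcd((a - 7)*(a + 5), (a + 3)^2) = 1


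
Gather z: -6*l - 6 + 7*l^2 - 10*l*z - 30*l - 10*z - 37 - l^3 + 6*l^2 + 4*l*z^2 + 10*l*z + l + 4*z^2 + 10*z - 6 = -l^3 + 13*l^2 - 35*l + z^2*(4*l + 4) - 49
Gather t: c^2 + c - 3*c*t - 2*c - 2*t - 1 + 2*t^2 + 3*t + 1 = c^2 - c + 2*t^2 + t*(1 - 3*c)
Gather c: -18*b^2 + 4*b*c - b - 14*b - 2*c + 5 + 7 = -18*b^2 - 15*b + c*(4*b - 2) + 12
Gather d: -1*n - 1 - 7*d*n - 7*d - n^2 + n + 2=d*(-7*n - 7) - n^2 + 1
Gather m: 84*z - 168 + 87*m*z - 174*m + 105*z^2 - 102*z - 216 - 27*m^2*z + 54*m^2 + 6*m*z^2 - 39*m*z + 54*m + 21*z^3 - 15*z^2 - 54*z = m^2*(54 - 27*z) + m*(6*z^2 + 48*z - 120) + 21*z^3 + 90*z^2 - 72*z - 384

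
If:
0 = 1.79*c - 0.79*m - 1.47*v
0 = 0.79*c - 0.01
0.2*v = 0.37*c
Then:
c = 0.01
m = -0.01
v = 0.02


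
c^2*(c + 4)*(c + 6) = c^4 + 10*c^3 + 24*c^2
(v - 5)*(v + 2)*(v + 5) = v^3 + 2*v^2 - 25*v - 50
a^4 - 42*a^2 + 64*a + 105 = (a - 5)*(a - 3)*(a + 1)*(a + 7)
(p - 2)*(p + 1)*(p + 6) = p^3 + 5*p^2 - 8*p - 12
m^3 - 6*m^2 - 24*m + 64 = (m - 8)*(m - 2)*(m + 4)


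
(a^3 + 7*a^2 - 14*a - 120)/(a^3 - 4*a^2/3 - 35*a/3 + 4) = 3*(a^2 + 11*a + 30)/(3*a^2 + 8*a - 3)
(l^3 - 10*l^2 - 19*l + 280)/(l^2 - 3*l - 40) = l - 7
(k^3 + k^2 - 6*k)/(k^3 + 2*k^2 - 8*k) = (k + 3)/(k + 4)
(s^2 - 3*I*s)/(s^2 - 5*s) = (s - 3*I)/(s - 5)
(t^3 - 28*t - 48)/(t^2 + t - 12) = (t^2 - 4*t - 12)/(t - 3)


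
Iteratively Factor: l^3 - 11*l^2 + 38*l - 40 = (l - 5)*(l^2 - 6*l + 8) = (l - 5)*(l - 4)*(l - 2)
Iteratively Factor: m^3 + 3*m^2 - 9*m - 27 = (m + 3)*(m^2 - 9) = (m - 3)*(m + 3)*(m + 3)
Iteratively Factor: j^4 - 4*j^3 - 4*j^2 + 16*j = (j - 4)*(j^3 - 4*j) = j*(j - 4)*(j^2 - 4) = j*(j - 4)*(j + 2)*(j - 2)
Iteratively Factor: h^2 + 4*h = (h)*(h + 4)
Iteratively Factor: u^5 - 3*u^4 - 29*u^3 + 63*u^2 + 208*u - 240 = (u + 3)*(u^4 - 6*u^3 - 11*u^2 + 96*u - 80) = (u - 5)*(u + 3)*(u^3 - u^2 - 16*u + 16) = (u - 5)*(u - 1)*(u + 3)*(u^2 - 16) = (u - 5)*(u - 1)*(u + 3)*(u + 4)*(u - 4)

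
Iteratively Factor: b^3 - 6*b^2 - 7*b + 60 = (b + 3)*(b^2 - 9*b + 20) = (b - 4)*(b + 3)*(b - 5)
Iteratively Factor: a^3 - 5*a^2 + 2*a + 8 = (a - 4)*(a^2 - a - 2) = (a - 4)*(a + 1)*(a - 2)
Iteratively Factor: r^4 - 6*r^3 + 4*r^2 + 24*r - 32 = (r - 2)*(r^3 - 4*r^2 - 4*r + 16) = (r - 2)^2*(r^2 - 2*r - 8) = (r - 4)*(r - 2)^2*(r + 2)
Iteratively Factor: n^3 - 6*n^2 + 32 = (n + 2)*(n^2 - 8*n + 16) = (n - 4)*(n + 2)*(n - 4)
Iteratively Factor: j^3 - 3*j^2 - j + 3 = (j - 3)*(j^2 - 1) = (j - 3)*(j + 1)*(j - 1)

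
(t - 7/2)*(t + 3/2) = t^2 - 2*t - 21/4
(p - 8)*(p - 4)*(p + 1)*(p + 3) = p^4 - 8*p^3 - 13*p^2 + 92*p + 96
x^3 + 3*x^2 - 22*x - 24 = (x - 4)*(x + 1)*(x + 6)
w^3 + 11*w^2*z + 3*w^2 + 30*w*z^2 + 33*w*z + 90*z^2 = (w + 3)*(w + 5*z)*(w + 6*z)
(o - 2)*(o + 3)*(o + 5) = o^3 + 6*o^2 - o - 30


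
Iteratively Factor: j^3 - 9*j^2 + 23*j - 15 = (j - 3)*(j^2 - 6*j + 5) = (j - 3)*(j - 1)*(j - 5)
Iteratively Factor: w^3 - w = (w)*(w^2 - 1) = w*(w - 1)*(w + 1)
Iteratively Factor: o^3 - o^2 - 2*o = (o)*(o^2 - o - 2) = o*(o + 1)*(o - 2)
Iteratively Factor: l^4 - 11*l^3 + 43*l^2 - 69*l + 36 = (l - 3)*(l^3 - 8*l^2 + 19*l - 12) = (l - 3)*(l - 1)*(l^2 - 7*l + 12) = (l - 4)*(l - 3)*(l - 1)*(l - 3)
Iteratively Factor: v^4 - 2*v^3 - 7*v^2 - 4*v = (v - 4)*(v^3 + 2*v^2 + v) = (v - 4)*(v + 1)*(v^2 + v) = v*(v - 4)*(v + 1)*(v + 1)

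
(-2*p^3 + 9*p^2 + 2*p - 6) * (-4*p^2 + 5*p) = 8*p^5 - 46*p^4 + 37*p^3 + 34*p^2 - 30*p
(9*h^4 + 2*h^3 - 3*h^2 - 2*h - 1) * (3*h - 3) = 27*h^5 - 21*h^4 - 15*h^3 + 3*h^2 + 3*h + 3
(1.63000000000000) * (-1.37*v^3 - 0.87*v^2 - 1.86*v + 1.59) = -2.2331*v^3 - 1.4181*v^2 - 3.0318*v + 2.5917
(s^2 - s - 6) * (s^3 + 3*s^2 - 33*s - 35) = s^5 + 2*s^4 - 42*s^3 - 20*s^2 + 233*s + 210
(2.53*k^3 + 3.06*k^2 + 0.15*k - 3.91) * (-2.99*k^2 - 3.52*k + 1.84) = -7.5647*k^5 - 18.055*k^4 - 6.5645*k^3 + 16.7933*k^2 + 14.0392*k - 7.1944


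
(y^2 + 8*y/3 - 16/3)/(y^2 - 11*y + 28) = (3*y^2 + 8*y - 16)/(3*(y^2 - 11*y + 28))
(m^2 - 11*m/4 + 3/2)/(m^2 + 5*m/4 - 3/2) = (m - 2)/(m + 2)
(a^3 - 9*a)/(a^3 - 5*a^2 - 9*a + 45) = a/(a - 5)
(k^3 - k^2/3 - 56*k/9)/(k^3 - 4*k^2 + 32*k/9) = (3*k + 7)/(3*k - 4)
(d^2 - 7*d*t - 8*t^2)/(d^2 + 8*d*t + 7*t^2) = (d - 8*t)/(d + 7*t)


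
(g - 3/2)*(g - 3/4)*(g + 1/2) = g^3 - 7*g^2/4 + 9/16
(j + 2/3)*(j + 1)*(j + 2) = j^3 + 11*j^2/3 + 4*j + 4/3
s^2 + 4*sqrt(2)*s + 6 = (s + sqrt(2))*(s + 3*sqrt(2))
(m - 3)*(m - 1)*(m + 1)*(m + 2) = m^4 - m^3 - 7*m^2 + m + 6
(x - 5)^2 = x^2 - 10*x + 25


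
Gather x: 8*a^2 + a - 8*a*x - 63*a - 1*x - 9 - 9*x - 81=8*a^2 - 62*a + x*(-8*a - 10) - 90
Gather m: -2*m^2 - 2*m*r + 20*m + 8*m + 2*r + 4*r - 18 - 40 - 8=-2*m^2 + m*(28 - 2*r) + 6*r - 66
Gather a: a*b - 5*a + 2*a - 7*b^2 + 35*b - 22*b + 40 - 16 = a*(b - 3) - 7*b^2 + 13*b + 24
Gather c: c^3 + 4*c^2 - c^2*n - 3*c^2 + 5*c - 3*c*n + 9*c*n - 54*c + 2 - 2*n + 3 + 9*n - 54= c^3 + c^2*(1 - n) + c*(6*n - 49) + 7*n - 49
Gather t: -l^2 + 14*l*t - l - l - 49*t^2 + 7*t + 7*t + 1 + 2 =-l^2 - 2*l - 49*t^2 + t*(14*l + 14) + 3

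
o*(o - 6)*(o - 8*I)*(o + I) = o^4 - 6*o^3 - 7*I*o^3 + 8*o^2 + 42*I*o^2 - 48*o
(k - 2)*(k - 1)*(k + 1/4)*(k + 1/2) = k^4 - 9*k^3/4 - k^2/8 + 9*k/8 + 1/4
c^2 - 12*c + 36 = (c - 6)^2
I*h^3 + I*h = h*(h + I)*(I*h + 1)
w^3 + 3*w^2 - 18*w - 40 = (w - 4)*(w + 2)*(w + 5)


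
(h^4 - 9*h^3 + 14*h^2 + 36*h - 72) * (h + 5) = h^5 - 4*h^4 - 31*h^3 + 106*h^2 + 108*h - 360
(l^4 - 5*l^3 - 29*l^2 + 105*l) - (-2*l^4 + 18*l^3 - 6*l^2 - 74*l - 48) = 3*l^4 - 23*l^3 - 23*l^2 + 179*l + 48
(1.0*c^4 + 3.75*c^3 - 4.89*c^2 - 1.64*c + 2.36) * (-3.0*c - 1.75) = -3.0*c^5 - 13.0*c^4 + 8.1075*c^3 + 13.4775*c^2 - 4.21*c - 4.13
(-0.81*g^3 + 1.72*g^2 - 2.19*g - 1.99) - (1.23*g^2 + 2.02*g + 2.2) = -0.81*g^3 + 0.49*g^2 - 4.21*g - 4.19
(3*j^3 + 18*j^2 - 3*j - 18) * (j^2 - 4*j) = 3*j^5 + 6*j^4 - 75*j^3 - 6*j^2 + 72*j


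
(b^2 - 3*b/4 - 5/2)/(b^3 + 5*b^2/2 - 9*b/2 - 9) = (4*b + 5)/(2*(2*b^2 + 9*b + 9))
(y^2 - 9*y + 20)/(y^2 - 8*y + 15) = (y - 4)/(y - 3)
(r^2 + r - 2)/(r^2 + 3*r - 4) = (r + 2)/(r + 4)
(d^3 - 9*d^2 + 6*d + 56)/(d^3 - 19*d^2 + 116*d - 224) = (d + 2)/(d - 8)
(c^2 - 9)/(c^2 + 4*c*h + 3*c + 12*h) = (c - 3)/(c + 4*h)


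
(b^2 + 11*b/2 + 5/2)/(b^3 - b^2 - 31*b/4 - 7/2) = 2*(b + 5)/(2*b^2 - 3*b - 14)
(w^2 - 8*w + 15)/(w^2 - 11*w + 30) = (w - 3)/(w - 6)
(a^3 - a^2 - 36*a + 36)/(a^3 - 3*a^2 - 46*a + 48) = (a - 6)/(a - 8)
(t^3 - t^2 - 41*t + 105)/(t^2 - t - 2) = (-t^3 + t^2 + 41*t - 105)/(-t^2 + t + 2)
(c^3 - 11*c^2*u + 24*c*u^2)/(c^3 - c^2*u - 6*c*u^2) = (c - 8*u)/(c + 2*u)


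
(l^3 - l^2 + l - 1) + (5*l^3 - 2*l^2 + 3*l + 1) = 6*l^3 - 3*l^2 + 4*l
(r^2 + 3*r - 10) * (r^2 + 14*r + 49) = r^4 + 17*r^3 + 81*r^2 + 7*r - 490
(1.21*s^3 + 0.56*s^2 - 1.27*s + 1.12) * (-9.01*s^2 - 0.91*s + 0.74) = -10.9021*s^5 - 6.1467*s^4 + 11.8285*s^3 - 8.5211*s^2 - 1.959*s + 0.8288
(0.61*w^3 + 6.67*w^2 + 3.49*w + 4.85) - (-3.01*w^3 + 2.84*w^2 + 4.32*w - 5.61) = 3.62*w^3 + 3.83*w^2 - 0.83*w + 10.46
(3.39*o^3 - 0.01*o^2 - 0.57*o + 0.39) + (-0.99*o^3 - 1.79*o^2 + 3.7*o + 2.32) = 2.4*o^3 - 1.8*o^2 + 3.13*o + 2.71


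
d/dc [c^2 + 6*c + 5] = 2*c + 6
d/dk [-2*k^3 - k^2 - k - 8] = -6*k^2 - 2*k - 1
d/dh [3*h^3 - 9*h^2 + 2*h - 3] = 9*h^2 - 18*h + 2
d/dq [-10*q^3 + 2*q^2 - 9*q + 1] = -30*q^2 + 4*q - 9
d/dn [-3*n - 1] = -3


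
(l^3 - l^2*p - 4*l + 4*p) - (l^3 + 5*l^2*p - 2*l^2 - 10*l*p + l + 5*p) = -6*l^2*p + 2*l^2 + 10*l*p - 5*l - p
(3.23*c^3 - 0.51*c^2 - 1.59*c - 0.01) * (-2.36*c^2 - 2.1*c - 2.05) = -7.6228*c^5 - 5.5794*c^4 - 1.7981*c^3 + 4.4081*c^2 + 3.2805*c + 0.0205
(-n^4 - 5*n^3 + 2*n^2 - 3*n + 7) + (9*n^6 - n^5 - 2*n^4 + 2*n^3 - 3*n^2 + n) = 9*n^6 - n^5 - 3*n^4 - 3*n^3 - n^2 - 2*n + 7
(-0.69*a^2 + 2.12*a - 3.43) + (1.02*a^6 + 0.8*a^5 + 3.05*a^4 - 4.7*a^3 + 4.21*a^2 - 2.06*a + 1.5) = 1.02*a^6 + 0.8*a^5 + 3.05*a^4 - 4.7*a^3 + 3.52*a^2 + 0.0600000000000001*a - 1.93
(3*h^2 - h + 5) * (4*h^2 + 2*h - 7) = 12*h^4 + 2*h^3 - 3*h^2 + 17*h - 35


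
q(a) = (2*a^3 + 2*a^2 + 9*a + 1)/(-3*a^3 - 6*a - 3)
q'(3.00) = 0.10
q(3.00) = -0.98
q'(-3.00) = -0.05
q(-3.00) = -0.65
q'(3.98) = 0.06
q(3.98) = -0.90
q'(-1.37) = -0.60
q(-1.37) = -0.98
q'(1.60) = 0.11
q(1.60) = -1.15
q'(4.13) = 0.06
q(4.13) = -0.89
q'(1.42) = 0.07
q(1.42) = -1.17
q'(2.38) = 0.13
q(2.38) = -1.05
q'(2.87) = 0.11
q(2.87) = -0.99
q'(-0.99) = -1.55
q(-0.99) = -1.35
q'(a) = (9*a^2 + 6)*(2*a^3 + 2*a^2 + 9*a + 1)/(-3*a^3 - 6*a - 3)^2 + (6*a^2 + 4*a + 9)/(-3*a^3 - 6*a - 3)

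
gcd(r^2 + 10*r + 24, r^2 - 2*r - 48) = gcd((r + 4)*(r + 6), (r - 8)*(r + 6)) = r + 6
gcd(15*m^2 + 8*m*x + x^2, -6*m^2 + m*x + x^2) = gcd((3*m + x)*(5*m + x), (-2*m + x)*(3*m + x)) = 3*m + x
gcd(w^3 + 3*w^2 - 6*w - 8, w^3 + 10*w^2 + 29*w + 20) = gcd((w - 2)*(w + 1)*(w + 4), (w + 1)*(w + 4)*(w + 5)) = w^2 + 5*w + 4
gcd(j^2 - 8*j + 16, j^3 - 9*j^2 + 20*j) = j - 4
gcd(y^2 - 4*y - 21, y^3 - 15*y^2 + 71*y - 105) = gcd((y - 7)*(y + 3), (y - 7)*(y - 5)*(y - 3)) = y - 7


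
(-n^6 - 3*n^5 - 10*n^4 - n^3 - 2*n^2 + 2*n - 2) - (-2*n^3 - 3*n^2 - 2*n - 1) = -n^6 - 3*n^5 - 10*n^4 + n^3 + n^2 + 4*n - 1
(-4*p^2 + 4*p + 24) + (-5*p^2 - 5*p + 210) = -9*p^2 - p + 234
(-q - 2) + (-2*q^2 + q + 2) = -2*q^2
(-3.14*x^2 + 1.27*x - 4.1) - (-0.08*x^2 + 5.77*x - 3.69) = -3.06*x^2 - 4.5*x - 0.41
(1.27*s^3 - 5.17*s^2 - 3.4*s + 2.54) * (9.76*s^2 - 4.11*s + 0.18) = 12.3952*s^5 - 55.6789*s^4 - 11.7067*s^3 + 37.8338*s^2 - 11.0514*s + 0.4572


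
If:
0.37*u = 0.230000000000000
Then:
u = 0.62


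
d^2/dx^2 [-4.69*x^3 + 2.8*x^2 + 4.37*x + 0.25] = 5.6 - 28.14*x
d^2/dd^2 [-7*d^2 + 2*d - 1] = -14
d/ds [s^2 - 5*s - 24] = 2*s - 5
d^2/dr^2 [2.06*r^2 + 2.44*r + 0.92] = 4.12000000000000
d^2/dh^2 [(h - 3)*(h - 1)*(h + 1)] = 6*h - 6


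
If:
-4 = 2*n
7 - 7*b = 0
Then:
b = 1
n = -2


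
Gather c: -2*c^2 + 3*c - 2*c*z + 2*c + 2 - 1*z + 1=-2*c^2 + c*(5 - 2*z) - z + 3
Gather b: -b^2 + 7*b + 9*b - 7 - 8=-b^2 + 16*b - 15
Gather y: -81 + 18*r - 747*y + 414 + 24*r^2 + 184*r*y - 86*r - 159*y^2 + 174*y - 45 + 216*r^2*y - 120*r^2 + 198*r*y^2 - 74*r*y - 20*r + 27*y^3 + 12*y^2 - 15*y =-96*r^2 - 88*r + 27*y^3 + y^2*(198*r - 147) + y*(216*r^2 + 110*r - 588) + 288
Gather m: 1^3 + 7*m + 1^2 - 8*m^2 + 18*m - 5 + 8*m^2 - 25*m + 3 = 0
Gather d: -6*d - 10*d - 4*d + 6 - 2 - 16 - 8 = -20*d - 20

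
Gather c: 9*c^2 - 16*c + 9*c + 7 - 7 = 9*c^2 - 7*c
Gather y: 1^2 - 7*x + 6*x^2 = 6*x^2 - 7*x + 1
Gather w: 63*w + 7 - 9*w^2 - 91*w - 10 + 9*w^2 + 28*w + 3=0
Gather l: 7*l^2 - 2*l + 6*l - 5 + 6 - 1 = 7*l^2 + 4*l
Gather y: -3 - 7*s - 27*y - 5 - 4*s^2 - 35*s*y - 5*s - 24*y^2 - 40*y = -4*s^2 - 12*s - 24*y^2 + y*(-35*s - 67) - 8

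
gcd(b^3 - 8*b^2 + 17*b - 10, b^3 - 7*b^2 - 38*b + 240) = b - 5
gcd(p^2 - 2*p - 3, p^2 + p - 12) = p - 3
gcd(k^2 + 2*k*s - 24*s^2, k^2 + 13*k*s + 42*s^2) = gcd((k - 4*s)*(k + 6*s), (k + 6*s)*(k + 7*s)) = k + 6*s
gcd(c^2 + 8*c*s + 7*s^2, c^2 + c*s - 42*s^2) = c + 7*s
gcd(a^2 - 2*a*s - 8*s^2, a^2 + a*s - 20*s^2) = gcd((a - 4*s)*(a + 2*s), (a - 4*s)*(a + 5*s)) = -a + 4*s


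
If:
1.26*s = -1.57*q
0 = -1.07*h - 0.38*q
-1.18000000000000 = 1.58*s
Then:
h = -0.21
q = 0.60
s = -0.75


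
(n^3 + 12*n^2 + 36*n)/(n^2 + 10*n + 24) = n*(n + 6)/(n + 4)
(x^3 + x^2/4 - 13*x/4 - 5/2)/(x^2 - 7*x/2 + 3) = (4*x^2 + 9*x + 5)/(2*(2*x - 3))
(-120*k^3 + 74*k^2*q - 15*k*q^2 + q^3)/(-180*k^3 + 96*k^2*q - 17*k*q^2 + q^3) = (-4*k + q)/(-6*k + q)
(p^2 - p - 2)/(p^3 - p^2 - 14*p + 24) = (p + 1)/(p^2 + p - 12)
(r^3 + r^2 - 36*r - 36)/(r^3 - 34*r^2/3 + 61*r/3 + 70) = 3*(r^2 + 7*r + 6)/(3*r^2 - 16*r - 35)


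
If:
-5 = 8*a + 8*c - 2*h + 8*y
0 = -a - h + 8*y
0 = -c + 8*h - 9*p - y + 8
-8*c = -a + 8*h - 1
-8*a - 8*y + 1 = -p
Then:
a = 1209/5860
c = -34931/46880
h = 525/586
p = 10271/5860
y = 6459/46880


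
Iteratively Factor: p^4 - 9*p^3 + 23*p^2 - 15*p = (p)*(p^3 - 9*p^2 + 23*p - 15) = p*(p - 3)*(p^2 - 6*p + 5) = p*(p - 3)*(p - 1)*(p - 5)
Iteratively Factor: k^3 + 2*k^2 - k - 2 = (k - 1)*(k^2 + 3*k + 2) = (k - 1)*(k + 1)*(k + 2)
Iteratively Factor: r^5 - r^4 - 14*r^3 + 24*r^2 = (r)*(r^4 - r^3 - 14*r^2 + 24*r) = r*(r - 3)*(r^3 + 2*r^2 - 8*r) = r^2*(r - 3)*(r^2 + 2*r - 8) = r^2*(r - 3)*(r + 4)*(r - 2)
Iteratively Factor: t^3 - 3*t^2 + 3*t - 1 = (t - 1)*(t^2 - 2*t + 1) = (t - 1)^2*(t - 1)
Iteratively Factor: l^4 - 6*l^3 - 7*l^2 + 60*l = (l)*(l^3 - 6*l^2 - 7*l + 60) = l*(l - 5)*(l^2 - l - 12) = l*(l - 5)*(l - 4)*(l + 3)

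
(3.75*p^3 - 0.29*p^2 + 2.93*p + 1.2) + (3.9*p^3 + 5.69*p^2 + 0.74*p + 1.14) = 7.65*p^3 + 5.4*p^2 + 3.67*p + 2.34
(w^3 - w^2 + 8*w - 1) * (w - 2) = w^4 - 3*w^3 + 10*w^2 - 17*w + 2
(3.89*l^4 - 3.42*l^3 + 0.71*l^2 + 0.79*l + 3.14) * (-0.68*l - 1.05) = -2.6452*l^5 - 1.7589*l^4 + 3.1082*l^3 - 1.2827*l^2 - 2.9647*l - 3.297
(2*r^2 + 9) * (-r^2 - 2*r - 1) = -2*r^4 - 4*r^3 - 11*r^2 - 18*r - 9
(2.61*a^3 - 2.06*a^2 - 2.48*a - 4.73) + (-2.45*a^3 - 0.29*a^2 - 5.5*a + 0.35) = 0.16*a^3 - 2.35*a^2 - 7.98*a - 4.38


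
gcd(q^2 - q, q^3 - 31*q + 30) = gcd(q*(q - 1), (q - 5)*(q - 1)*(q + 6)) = q - 1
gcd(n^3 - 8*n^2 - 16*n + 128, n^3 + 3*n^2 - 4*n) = n + 4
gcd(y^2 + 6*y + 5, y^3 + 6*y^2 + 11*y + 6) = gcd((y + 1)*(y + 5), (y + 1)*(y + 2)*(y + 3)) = y + 1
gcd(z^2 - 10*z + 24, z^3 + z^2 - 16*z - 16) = z - 4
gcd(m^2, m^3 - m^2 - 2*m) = m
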